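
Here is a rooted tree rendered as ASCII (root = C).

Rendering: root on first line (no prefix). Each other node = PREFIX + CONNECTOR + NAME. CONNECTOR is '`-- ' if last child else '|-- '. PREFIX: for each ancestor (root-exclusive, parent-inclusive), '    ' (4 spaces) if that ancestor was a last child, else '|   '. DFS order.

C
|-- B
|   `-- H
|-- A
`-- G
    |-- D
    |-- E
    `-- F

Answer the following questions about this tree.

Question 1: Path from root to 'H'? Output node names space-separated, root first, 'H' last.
Walk down from root: C -> B -> H

Answer: C B H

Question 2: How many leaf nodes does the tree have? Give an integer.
Leaves (nodes with no children): A, D, E, F, H

Answer: 5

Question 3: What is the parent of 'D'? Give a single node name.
Scan adjacency: D appears as child of G

Answer: G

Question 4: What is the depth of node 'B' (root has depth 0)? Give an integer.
Path from root to B: C -> B
Depth = number of edges = 1

Answer: 1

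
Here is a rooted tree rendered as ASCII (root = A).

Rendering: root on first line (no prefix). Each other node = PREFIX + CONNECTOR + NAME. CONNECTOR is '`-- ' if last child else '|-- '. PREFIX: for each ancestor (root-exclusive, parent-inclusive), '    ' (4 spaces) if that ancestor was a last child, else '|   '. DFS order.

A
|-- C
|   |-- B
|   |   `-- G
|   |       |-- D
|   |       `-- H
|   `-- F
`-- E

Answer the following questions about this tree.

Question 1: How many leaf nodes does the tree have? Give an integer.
Answer: 4

Derivation:
Leaves (nodes with no children): D, E, F, H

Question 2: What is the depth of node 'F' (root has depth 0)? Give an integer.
Answer: 2

Derivation:
Path from root to F: A -> C -> F
Depth = number of edges = 2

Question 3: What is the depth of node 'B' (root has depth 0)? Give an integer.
Path from root to B: A -> C -> B
Depth = number of edges = 2

Answer: 2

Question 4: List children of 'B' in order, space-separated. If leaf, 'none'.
Node B's children (from adjacency): G

Answer: G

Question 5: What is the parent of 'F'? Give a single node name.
Scan adjacency: F appears as child of C

Answer: C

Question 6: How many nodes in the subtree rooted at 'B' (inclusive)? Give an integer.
Subtree rooted at B contains: B, D, G, H
Count = 4

Answer: 4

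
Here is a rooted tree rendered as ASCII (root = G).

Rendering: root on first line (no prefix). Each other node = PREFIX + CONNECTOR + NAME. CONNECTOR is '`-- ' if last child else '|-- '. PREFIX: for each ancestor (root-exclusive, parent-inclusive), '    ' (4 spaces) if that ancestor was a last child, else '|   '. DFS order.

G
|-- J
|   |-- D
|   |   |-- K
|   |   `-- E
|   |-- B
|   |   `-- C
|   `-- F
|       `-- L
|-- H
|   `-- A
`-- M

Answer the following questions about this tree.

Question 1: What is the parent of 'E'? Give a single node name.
Answer: D

Derivation:
Scan adjacency: E appears as child of D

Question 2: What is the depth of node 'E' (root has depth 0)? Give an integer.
Answer: 3

Derivation:
Path from root to E: G -> J -> D -> E
Depth = number of edges = 3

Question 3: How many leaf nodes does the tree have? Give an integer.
Leaves (nodes with no children): A, C, E, K, L, M

Answer: 6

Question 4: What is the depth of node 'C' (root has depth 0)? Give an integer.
Answer: 3

Derivation:
Path from root to C: G -> J -> B -> C
Depth = number of edges = 3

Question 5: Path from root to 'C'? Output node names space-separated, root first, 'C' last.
Walk down from root: G -> J -> B -> C

Answer: G J B C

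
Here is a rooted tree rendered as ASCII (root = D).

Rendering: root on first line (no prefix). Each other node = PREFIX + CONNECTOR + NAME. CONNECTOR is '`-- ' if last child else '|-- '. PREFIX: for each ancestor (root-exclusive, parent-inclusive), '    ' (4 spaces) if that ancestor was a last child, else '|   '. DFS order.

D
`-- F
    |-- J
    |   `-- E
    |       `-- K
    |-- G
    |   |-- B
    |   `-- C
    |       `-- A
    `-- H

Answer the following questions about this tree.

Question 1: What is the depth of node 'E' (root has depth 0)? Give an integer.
Answer: 3

Derivation:
Path from root to E: D -> F -> J -> E
Depth = number of edges = 3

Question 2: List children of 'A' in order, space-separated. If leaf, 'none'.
Answer: none

Derivation:
Node A's children (from adjacency): (leaf)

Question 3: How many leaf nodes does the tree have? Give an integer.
Answer: 4

Derivation:
Leaves (nodes with no children): A, B, H, K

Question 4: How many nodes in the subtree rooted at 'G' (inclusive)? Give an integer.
Answer: 4

Derivation:
Subtree rooted at G contains: A, B, C, G
Count = 4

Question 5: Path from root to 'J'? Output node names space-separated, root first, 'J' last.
Answer: D F J

Derivation:
Walk down from root: D -> F -> J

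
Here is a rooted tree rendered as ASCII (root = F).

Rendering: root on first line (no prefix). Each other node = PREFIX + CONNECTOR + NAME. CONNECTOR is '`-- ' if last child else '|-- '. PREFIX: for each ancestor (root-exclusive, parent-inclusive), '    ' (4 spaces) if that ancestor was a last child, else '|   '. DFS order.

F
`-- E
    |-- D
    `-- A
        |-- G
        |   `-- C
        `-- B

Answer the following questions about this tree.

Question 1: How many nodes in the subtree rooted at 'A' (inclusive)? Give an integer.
Subtree rooted at A contains: A, B, C, G
Count = 4

Answer: 4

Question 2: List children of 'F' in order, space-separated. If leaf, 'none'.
Node F's children (from adjacency): E

Answer: E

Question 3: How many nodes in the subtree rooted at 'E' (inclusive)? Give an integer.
Answer: 6

Derivation:
Subtree rooted at E contains: A, B, C, D, E, G
Count = 6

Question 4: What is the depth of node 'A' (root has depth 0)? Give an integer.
Answer: 2

Derivation:
Path from root to A: F -> E -> A
Depth = number of edges = 2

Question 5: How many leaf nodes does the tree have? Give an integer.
Answer: 3

Derivation:
Leaves (nodes with no children): B, C, D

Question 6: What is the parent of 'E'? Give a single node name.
Scan adjacency: E appears as child of F

Answer: F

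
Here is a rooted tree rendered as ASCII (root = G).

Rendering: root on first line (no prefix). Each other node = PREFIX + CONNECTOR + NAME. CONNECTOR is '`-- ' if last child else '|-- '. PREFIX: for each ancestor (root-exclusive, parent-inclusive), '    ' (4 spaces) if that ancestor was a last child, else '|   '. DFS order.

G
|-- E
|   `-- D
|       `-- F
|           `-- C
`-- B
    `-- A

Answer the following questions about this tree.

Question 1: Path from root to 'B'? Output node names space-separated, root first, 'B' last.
Walk down from root: G -> B

Answer: G B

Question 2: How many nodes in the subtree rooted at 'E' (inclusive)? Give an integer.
Subtree rooted at E contains: C, D, E, F
Count = 4

Answer: 4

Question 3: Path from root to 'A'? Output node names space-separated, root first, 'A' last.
Answer: G B A

Derivation:
Walk down from root: G -> B -> A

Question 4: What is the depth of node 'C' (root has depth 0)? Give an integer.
Answer: 4

Derivation:
Path from root to C: G -> E -> D -> F -> C
Depth = number of edges = 4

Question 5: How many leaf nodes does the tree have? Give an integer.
Answer: 2

Derivation:
Leaves (nodes with no children): A, C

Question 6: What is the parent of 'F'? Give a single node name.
Scan adjacency: F appears as child of D

Answer: D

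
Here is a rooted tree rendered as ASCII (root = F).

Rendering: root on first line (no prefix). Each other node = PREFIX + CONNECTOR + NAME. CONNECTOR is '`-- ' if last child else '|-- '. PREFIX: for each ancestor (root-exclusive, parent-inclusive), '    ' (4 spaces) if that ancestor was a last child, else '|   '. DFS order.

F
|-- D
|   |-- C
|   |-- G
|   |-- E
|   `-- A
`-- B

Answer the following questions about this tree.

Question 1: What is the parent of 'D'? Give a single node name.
Scan adjacency: D appears as child of F

Answer: F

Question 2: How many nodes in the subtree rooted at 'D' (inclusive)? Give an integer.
Answer: 5

Derivation:
Subtree rooted at D contains: A, C, D, E, G
Count = 5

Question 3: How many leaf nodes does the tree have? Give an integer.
Answer: 5

Derivation:
Leaves (nodes with no children): A, B, C, E, G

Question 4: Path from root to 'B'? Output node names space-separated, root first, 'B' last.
Walk down from root: F -> B

Answer: F B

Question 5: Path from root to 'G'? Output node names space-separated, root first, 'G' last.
Answer: F D G

Derivation:
Walk down from root: F -> D -> G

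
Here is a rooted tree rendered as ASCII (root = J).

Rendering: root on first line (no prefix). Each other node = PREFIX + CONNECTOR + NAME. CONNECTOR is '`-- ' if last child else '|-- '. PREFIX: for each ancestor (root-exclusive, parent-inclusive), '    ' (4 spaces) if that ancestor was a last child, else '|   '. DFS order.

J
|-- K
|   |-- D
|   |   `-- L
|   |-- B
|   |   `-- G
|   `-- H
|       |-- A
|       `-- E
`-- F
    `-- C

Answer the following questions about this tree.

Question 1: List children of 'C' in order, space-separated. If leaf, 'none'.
Answer: none

Derivation:
Node C's children (from adjacency): (leaf)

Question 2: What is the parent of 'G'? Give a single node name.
Scan adjacency: G appears as child of B

Answer: B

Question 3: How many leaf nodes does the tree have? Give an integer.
Answer: 5

Derivation:
Leaves (nodes with no children): A, C, E, G, L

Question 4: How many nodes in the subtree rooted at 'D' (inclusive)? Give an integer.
Answer: 2

Derivation:
Subtree rooted at D contains: D, L
Count = 2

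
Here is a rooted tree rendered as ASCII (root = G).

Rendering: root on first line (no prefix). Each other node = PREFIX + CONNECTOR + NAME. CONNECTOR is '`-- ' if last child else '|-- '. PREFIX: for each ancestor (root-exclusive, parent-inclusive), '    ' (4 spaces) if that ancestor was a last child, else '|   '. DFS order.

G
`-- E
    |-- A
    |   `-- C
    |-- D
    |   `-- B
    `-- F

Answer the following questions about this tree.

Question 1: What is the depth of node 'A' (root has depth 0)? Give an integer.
Path from root to A: G -> E -> A
Depth = number of edges = 2

Answer: 2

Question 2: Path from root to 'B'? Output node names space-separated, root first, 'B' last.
Answer: G E D B

Derivation:
Walk down from root: G -> E -> D -> B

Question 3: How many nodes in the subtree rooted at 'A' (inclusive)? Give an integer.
Answer: 2

Derivation:
Subtree rooted at A contains: A, C
Count = 2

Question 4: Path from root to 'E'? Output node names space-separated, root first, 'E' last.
Walk down from root: G -> E

Answer: G E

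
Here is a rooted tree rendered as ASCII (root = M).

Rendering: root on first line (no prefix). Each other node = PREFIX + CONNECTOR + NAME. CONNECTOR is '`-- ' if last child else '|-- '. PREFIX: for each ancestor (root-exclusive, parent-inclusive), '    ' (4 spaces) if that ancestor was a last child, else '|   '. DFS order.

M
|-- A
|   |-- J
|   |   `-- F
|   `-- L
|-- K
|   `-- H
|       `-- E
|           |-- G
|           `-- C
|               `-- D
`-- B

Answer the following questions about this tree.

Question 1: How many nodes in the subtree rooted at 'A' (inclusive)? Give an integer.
Answer: 4

Derivation:
Subtree rooted at A contains: A, F, J, L
Count = 4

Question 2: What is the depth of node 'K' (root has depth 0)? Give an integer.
Path from root to K: M -> K
Depth = number of edges = 1

Answer: 1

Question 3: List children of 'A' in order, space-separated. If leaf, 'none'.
Answer: J L

Derivation:
Node A's children (from adjacency): J, L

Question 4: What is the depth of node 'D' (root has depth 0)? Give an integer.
Path from root to D: M -> K -> H -> E -> C -> D
Depth = number of edges = 5

Answer: 5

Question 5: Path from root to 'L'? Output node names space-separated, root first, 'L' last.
Walk down from root: M -> A -> L

Answer: M A L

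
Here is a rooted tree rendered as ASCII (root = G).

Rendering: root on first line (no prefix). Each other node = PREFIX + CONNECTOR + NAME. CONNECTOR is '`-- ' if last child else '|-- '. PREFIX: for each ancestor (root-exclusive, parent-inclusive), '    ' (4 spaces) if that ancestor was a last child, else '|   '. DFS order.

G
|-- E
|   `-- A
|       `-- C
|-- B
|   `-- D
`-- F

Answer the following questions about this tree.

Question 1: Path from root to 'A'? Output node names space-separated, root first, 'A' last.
Walk down from root: G -> E -> A

Answer: G E A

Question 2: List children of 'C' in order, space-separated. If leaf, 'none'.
Answer: none

Derivation:
Node C's children (from adjacency): (leaf)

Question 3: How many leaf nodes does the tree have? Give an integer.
Answer: 3

Derivation:
Leaves (nodes with no children): C, D, F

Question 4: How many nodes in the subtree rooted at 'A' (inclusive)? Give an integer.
Subtree rooted at A contains: A, C
Count = 2

Answer: 2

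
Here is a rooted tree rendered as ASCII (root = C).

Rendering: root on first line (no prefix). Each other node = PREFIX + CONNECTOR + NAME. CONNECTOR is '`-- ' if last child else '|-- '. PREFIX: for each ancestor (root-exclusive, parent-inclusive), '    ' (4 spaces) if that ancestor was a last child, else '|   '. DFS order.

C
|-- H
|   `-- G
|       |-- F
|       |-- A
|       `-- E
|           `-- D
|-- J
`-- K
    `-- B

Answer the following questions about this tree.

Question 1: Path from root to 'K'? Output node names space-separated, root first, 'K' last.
Walk down from root: C -> K

Answer: C K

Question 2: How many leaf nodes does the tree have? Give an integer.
Leaves (nodes with no children): A, B, D, F, J

Answer: 5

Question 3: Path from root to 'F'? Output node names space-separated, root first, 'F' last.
Walk down from root: C -> H -> G -> F

Answer: C H G F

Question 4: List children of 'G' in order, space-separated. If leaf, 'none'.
Answer: F A E

Derivation:
Node G's children (from adjacency): F, A, E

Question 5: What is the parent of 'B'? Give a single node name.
Answer: K

Derivation:
Scan adjacency: B appears as child of K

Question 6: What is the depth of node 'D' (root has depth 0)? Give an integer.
Path from root to D: C -> H -> G -> E -> D
Depth = number of edges = 4

Answer: 4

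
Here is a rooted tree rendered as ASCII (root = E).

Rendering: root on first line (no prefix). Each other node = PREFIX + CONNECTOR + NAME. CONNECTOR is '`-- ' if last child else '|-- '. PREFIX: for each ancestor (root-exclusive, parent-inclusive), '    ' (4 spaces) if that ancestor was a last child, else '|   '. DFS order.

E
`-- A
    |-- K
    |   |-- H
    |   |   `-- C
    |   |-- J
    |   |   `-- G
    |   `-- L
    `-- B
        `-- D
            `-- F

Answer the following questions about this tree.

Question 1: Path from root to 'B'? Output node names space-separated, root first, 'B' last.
Answer: E A B

Derivation:
Walk down from root: E -> A -> B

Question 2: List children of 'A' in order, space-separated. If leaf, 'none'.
Answer: K B

Derivation:
Node A's children (from adjacency): K, B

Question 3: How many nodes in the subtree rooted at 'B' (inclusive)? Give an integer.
Subtree rooted at B contains: B, D, F
Count = 3

Answer: 3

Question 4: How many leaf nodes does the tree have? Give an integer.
Leaves (nodes with no children): C, F, G, L

Answer: 4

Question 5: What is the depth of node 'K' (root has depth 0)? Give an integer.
Path from root to K: E -> A -> K
Depth = number of edges = 2

Answer: 2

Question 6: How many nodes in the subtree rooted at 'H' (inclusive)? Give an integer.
Answer: 2

Derivation:
Subtree rooted at H contains: C, H
Count = 2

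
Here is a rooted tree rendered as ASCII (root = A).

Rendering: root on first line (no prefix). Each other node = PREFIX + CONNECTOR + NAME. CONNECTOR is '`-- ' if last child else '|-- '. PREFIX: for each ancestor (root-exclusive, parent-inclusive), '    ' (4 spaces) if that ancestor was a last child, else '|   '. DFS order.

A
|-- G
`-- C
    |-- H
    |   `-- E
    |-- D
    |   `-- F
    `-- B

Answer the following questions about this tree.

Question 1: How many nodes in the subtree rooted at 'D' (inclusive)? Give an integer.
Answer: 2

Derivation:
Subtree rooted at D contains: D, F
Count = 2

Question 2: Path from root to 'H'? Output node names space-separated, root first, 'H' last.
Answer: A C H

Derivation:
Walk down from root: A -> C -> H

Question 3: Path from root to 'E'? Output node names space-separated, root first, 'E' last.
Answer: A C H E

Derivation:
Walk down from root: A -> C -> H -> E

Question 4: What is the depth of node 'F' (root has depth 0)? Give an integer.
Answer: 3

Derivation:
Path from root to F: A -> C -> D -> F
Depth = number of edges = 3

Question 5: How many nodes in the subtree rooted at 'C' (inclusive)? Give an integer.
Answer: 6

Derivation:
Subtree rooted at C contains: B, C, D, E, F, H
Count = 6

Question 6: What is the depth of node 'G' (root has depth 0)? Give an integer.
Answer: 1

Derivation:
Path from root to G: A -> G
Depth = number of edges = 1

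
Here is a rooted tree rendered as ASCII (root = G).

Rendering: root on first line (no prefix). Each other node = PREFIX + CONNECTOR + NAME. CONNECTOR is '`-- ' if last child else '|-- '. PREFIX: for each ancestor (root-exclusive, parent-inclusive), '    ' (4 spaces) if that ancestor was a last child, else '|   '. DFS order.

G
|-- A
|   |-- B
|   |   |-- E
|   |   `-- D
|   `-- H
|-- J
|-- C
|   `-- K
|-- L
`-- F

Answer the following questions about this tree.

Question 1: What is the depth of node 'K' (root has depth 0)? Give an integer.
Path from root to K: G -> C -> K
Depth = number of edges = 2

Answer: 2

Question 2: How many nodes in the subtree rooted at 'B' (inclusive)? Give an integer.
Answer: 3

Derivation:
Subtree rooted at B contains: B, D, E
Count = 3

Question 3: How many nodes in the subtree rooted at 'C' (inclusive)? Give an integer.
Answer: 2

Derivation:
Subtree rooted at C contains: C, K
Count = 2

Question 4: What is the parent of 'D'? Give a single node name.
Scan adjacency: D appears as child of B

Answer: B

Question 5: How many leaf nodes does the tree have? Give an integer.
Leaves (nodes with no children): D, E, F, H, J, K, L

Answer: 7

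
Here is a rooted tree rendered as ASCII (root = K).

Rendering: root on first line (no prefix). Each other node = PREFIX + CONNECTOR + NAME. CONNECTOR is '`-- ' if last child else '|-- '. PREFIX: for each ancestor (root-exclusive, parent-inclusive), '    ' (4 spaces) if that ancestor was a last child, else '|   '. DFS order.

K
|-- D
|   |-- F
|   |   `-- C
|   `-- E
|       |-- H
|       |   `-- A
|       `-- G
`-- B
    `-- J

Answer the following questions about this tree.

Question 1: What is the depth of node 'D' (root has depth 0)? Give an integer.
Answer: 1

Derivation:
Path from root to D: K -> D
Depth = number of edges = 1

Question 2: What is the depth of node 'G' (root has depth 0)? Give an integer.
Path from root to G: K -> D -> E -> G
Depth = number of edges = 3

Answer: 3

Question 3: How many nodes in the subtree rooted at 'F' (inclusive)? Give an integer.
Subtree rooted at F contains: C, F
Count = 2

Answer: 2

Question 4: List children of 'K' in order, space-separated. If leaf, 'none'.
Answer: D B

Derivation:
Node K's children (from adjacency): D, B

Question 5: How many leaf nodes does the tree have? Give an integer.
Leaves (nodes with no children): A, C, G, J

Answer: 4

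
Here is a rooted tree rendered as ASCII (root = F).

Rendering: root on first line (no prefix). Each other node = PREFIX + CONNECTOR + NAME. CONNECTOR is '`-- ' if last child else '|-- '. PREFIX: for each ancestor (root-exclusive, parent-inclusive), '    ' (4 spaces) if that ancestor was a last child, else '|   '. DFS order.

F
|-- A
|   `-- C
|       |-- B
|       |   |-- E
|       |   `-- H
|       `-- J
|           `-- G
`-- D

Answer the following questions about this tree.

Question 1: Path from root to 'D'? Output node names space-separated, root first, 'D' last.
Answer: F D

Derivation:
Walk down from root: F -> D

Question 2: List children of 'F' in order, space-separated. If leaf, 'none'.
Node F's children (from adjacency): A, D

Answer: A D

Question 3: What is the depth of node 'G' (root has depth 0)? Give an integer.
Path from root to G: F -> A -> C -> J -> G
Depth = number of edges = 4

Answer: 4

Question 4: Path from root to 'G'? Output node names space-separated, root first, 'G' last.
Answer: F A C J G

Derivation:
Walk down from root: F -> A -> C -> J -> G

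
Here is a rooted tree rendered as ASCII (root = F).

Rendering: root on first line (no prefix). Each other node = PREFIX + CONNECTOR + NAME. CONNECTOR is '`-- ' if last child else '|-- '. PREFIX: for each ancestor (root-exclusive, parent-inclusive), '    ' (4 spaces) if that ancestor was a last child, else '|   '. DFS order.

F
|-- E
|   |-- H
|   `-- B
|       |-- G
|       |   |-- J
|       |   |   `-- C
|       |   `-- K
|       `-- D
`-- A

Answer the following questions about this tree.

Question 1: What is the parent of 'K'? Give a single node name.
Scan adjacency: K appears as child of G

Answer: G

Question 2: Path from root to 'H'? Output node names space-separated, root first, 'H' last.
Walk down from root: F -> E -> H

Answer: F E H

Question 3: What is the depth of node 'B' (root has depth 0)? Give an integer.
Path from root to B: F -> E -> B
Depth = number of edges = 2

Answer: 2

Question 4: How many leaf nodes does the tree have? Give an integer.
Leaves (nodes with no children): A, C, D, H, K

Answer: 5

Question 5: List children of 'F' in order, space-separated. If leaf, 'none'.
Answer: E A

Derivation:
Node F's children (from adjacency): E, A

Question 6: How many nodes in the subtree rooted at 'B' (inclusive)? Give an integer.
Answer: 6

Derivation:
Subtree rooted at B contains: B, C, D, G, J, K
Count = 6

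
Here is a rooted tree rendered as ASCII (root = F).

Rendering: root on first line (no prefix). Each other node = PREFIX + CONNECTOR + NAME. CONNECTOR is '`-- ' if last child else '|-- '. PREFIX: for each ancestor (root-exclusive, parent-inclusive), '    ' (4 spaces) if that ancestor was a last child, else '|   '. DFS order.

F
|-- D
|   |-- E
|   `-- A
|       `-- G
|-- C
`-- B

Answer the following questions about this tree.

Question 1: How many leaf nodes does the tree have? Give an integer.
Answer: 4

Derivation:
Leaves (nodes with no children): B, C, E, G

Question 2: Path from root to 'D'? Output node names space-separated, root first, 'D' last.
Answer: F D

Derivation:
Walk down from root: F -> D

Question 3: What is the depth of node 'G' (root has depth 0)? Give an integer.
Path from root to G: F -> D -> A -> G
Depth = number of edges = 3

Answer: 3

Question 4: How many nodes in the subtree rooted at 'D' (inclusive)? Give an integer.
Subtree rooted at D contains: A, D, E, G
Count = 4

Answer: 4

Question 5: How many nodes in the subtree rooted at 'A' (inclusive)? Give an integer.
Subtree rooted at A contains: A, G
Count = 2

Answer: 2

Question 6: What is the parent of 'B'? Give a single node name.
Scan adjacency: B appears as child of F

Answer: F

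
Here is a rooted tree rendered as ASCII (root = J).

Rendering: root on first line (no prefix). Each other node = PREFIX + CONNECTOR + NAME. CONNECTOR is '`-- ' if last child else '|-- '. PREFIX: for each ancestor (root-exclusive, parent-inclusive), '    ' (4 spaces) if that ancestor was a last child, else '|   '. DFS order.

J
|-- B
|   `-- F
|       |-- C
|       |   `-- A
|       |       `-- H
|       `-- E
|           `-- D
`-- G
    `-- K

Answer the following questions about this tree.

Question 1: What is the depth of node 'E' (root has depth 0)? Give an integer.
Path from root to E: J -> B -> F -> E
Depth = number of edges = 3

Answer: 3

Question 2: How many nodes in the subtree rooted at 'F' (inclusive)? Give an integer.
Answer: 6

Derivation:
Subtree rooted at F contains: A, C, D, E, F, H
Count = 6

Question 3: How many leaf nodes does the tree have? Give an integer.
Leaves (nodes with no children): D, H, K

Answer: 3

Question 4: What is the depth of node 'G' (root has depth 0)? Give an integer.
Path from root to G: J -> G
Depth = number of edges = 1

Answer: 1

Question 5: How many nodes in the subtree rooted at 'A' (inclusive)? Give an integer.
Subtree rooted at A contains: A, H
Count = 2

Answer: 2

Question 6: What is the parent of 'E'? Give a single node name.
Answer: F

Derivation:
Scan adjacency: E appears as child of F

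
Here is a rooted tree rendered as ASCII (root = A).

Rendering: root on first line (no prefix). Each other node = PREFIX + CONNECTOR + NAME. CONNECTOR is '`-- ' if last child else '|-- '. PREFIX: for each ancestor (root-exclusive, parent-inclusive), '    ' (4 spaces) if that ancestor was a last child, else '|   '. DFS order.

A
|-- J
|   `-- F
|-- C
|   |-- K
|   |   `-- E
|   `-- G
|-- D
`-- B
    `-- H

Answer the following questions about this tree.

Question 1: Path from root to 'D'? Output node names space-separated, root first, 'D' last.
Walk down from root: A -> D

Answer: A D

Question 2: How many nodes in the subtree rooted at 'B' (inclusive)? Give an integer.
Subtree rooted at B contains: B, H
Count = 2

Answer: 2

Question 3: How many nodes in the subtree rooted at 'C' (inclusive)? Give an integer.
Subtree rooted at C contains: C, E, G, K
Count = 4

Answer: 4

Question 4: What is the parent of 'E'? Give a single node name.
Answer: K

Derivation:
Scan adjacency: E appears as child of K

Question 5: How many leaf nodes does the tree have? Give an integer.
Leaves (nodes with no children): D, E, F, G, H

Answer: 5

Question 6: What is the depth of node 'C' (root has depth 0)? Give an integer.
Path from root to C: A -> C
Depth = number of edges = 1

Answer: 1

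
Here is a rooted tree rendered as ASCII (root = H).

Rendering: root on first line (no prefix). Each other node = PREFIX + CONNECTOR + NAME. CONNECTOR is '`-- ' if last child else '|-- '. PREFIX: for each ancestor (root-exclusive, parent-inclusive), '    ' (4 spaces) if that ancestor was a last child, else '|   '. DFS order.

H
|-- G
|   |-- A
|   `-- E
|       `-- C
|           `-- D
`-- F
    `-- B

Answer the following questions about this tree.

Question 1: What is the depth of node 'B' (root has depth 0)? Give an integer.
Path from root to B: H -> F -> B
Depth = number of edges = 2

Answer: 2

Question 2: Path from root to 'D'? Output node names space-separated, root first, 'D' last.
Walk down from root: H -> G -> E -> C -> D

Answer: H G E C D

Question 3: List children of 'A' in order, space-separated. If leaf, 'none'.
Answer: none

Derivation:
Node A's children (from adjacency): (leaf)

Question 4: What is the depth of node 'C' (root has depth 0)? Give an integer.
Path from root to C: H -> G -> E -> C
Depth = number of edges = 3

Answer: 3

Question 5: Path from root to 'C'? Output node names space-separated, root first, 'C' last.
Answer: H G E C

Derivation:
Walk down from root: H -> G -> E -> C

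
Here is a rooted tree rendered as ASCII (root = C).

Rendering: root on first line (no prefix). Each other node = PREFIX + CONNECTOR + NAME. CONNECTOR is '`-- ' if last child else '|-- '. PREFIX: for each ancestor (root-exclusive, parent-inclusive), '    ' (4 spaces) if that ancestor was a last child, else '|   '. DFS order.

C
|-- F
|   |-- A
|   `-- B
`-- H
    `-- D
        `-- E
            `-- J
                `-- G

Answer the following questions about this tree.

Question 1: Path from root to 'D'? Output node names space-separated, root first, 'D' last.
Answer: C H D

Derivation:
Walk down from root: C -> H -> D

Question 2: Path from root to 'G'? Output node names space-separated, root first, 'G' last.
Answer: C H D E J G

Derivation:
Walk down from root: C -> H -> D -> E -> J -> G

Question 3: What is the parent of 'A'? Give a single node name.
Answer: F

Derivation:
Scan adjacency: A appears as child of F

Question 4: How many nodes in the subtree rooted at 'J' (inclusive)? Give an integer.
Subtree rooted at J contains: G, J
Count = 2

Answer: 2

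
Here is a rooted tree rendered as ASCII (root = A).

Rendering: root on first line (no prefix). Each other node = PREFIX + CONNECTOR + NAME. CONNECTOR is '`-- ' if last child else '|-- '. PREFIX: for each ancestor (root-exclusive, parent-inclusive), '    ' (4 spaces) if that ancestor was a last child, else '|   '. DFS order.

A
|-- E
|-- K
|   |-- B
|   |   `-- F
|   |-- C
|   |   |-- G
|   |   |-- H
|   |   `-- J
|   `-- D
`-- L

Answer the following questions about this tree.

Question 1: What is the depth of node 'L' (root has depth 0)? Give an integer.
Path from root to L: A -> L
Depth = number of edges = 1

Answer: 1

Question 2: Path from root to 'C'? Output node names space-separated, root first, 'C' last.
Walk down from root: A -> K -> C

Answer: A K C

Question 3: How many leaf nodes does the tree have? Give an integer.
Answer: 7

Derivation:
Leaves (nodes with no children): D, E, F, G, H, J, L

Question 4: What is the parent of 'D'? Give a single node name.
Scan adjacency: D appears as child of K

Answer: K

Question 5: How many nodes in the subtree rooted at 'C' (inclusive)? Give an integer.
Answer: 4

Derivation:
Subtree rooted at C contains: C, G, H, J
Count = 4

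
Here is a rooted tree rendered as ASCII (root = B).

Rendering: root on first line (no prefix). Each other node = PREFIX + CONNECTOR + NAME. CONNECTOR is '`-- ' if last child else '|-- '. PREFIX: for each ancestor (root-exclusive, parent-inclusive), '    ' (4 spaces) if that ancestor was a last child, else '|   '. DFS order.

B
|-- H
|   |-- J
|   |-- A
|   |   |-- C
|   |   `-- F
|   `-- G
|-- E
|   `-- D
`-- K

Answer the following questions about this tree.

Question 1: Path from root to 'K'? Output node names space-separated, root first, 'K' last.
Walk down from root: B -> K

Answer: B K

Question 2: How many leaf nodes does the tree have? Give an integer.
Leaves (nodes with no children): C, D, F, G, J, K

Answer: 6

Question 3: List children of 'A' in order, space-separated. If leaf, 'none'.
Answer: C F

Derivation:
Node A's children (from adjacency): C, F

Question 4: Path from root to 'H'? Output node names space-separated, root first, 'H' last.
Walk down from root: B -> H

Answer: B H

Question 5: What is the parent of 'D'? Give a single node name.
Answer: E

Derivation:
Scan adjacency: D appears as child of E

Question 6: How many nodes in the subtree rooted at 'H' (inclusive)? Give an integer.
Subtree rooted at H contains: A, C, F, G, H, J
Count = 6

Answer: 6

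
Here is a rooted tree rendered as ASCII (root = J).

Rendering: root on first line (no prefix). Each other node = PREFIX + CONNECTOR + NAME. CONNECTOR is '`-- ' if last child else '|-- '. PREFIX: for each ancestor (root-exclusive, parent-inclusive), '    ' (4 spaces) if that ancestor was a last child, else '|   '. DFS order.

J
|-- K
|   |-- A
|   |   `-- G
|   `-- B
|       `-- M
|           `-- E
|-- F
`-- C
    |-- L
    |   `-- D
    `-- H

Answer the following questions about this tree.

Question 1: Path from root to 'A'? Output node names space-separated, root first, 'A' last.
Walk down from root: J -> K -> A

Answer: J K A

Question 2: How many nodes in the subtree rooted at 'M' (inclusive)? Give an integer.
Answer: 2

Derivation:
Subtree rooted at M contains: E, M
Count = 2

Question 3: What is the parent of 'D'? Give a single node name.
Answer: L

Derivation:
Scan adjacency: D appears as child of L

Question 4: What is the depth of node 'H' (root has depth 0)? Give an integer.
Path from root to H: J -> C -> H
Depth = number of edges = 2

Answer: 2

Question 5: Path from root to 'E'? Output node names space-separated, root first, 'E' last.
Answer: J K B M E

Derivation:
Walk down from root: J -> K -> B -> M -> E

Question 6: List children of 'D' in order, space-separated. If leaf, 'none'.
Answer: none

Derivation:
Node D's children (from adjacency): (leaf)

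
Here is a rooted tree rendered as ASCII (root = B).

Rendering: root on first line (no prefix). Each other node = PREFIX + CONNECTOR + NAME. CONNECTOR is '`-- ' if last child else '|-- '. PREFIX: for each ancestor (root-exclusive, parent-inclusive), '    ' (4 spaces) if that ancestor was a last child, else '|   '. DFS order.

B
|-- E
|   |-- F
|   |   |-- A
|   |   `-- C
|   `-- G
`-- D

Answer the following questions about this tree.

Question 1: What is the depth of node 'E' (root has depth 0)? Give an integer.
Answer: 1

Derivation:
Path from root to E: B -> E
Depth = number of edges = 1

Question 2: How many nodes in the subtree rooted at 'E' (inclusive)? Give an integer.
Answer: 5

Derivation:
Subtree rooted at E contains: A, C, E, F, G
Count = 5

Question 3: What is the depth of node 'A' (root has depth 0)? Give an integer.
Path from root to A: B -> E -> F -> A
Depth = number of edges = 3

Answer: 3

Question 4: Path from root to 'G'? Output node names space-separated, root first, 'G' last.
Answer: B E G

Derivation:
Walk down from root: B -> E -> G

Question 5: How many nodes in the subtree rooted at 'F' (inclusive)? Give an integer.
Subtree rooted at F contains: A, C, F
Count = 3

Answer: 3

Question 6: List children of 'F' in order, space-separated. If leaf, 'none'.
Node F's children (from adjacency): A, C

Answer: A C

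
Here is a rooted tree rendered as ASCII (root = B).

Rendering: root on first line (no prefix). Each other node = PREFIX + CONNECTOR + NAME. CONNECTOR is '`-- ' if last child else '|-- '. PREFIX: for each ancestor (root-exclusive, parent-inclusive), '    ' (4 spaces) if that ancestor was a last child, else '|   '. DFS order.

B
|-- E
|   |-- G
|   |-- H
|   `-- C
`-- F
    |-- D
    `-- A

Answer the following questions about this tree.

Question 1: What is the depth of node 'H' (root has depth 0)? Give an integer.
Answer: 2

Derivation:
Path from root to H: B -> E -> H
Depth = number of edges = 2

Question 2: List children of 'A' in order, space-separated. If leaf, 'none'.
Answer: none

Derivation:
Node A's children (from adjacency): (leaf)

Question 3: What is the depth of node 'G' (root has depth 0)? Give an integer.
Path from root to G: B -> E -> G
Depth = number of edges = 2

Answer: 2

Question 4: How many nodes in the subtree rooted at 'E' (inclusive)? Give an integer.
Answer: 4

Derivation:
Subtree rooted at E contains: C, E, G, H
Count = 4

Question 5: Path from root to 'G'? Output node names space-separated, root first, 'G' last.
Walk down from root: B -> E -> G

Answer: B E G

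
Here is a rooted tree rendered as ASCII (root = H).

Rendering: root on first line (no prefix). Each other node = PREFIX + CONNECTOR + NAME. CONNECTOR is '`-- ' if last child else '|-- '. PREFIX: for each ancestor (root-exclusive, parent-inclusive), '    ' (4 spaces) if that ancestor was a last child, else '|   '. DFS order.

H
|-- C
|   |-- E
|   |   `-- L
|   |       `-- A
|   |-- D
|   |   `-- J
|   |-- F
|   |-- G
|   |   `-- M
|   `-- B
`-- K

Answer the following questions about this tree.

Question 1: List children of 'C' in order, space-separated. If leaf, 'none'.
Node C's children (from adjacency): E, D, F, G, B

Answer: E D F G B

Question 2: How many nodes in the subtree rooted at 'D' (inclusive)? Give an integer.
Subtree rooted at D contains: D, J
Count = 2

Answer: 2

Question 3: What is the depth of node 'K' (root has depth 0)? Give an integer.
Path from root to K: H -> K
Depth = number of edges = 1

Answer: 1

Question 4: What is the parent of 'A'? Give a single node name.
Answer: L

Derivation:
Scan adjacency: A appears as child of L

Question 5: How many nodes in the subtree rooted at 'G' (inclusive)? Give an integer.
Answer: 2

Derivation:
Subtree rooted at G contains: G, M
Count = 2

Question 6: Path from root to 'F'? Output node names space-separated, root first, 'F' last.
Answer: H C F

Derivation:
Walk down from root: H -> C -> F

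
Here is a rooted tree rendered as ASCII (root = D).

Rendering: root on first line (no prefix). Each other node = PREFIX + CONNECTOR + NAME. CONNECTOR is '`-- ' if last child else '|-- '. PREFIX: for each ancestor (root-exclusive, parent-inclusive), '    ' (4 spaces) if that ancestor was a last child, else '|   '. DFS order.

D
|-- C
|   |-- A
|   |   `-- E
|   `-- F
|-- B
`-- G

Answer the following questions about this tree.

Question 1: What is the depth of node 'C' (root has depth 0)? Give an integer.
Answer: 1

Derivation:
Path from root to C: D -> C
Depth = number of edges = 1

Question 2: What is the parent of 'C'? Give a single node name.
Answer: D

Derivation:
Scan adjacency: C appears as child of D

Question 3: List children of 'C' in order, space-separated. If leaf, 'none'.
Answer: A F

Derivation:
Node C's children (from adjacency): A, F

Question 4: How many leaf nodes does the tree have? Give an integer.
Answer: 4

Derivation:
Leaves (nodes with no children): B, E, F, G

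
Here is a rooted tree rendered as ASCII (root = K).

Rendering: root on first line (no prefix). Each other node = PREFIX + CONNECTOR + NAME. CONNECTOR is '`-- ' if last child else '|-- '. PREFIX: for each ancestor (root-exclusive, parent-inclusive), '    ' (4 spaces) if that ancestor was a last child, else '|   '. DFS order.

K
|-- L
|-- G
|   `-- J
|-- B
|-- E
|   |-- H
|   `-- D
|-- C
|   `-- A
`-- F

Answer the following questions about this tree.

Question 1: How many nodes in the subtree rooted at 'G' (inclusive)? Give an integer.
Subtree rooted at G contains: G, J
Count = 2

Answer: 2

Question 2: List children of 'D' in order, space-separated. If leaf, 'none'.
Node D's children (from adjacency): (leaf)

Answer: none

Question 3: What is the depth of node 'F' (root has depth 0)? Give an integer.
Answer: 1

Derivation:
Path from root to F: K -> F
Depth = number of edges = 1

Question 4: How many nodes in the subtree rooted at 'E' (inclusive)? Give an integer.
Subtree rooted at E contains: D, E, H
Count = 3

Answer: 3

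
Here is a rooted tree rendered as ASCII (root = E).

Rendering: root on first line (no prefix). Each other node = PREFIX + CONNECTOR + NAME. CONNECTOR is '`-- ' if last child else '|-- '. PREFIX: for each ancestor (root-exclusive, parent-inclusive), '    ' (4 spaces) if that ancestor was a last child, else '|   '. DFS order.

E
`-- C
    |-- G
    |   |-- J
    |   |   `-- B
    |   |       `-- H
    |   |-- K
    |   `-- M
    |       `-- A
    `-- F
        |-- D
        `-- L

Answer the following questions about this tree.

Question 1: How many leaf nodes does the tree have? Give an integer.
Leaves (nodes with no children): A, D, H, K, L

Answer: 5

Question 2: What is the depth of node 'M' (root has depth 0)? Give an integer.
Path from root to M: E -> C -> G -> M
Depth = number of edges = 3

Answer: 3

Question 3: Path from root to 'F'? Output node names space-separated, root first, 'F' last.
Walk down from root: E -> C -> F

Answer: E C F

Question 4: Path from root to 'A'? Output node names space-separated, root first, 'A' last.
Answer: E C G M A

Derivation:
Walk down from root: E -> C -> G -> M -> A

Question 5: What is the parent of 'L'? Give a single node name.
Answer: F

Derivation:
Scan adjacency: L appears as child of F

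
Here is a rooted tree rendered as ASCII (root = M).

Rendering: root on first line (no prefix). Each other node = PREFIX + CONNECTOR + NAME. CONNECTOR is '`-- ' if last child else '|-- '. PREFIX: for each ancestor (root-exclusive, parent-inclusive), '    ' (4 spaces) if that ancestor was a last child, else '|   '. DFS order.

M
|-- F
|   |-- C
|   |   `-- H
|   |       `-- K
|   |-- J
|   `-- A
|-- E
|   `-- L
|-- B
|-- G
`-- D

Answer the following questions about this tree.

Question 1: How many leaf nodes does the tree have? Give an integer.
Answer: 7

Derivation:
Leaves (nodes with no children): A, B, D, G, J, K, L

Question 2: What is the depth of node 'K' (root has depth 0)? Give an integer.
Path from root to K: M -> F -> C -> H -> K
Depth = number of edges = 4

Answer: 4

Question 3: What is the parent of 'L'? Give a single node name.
Answer: E

Derivation:
Scan adjacency: L appears as child of E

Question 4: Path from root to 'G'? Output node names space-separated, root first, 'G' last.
Answer: M G

Derivation:
Walk down from root: M -> G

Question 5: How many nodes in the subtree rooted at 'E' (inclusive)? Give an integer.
Subtree rooted at E contains: E, L
Count = 2

Answer: 2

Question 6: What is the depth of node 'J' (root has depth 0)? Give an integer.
Answer: 2

Derivation:
Path from root to J: M -> F -> J
Depth = number of edges = 2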